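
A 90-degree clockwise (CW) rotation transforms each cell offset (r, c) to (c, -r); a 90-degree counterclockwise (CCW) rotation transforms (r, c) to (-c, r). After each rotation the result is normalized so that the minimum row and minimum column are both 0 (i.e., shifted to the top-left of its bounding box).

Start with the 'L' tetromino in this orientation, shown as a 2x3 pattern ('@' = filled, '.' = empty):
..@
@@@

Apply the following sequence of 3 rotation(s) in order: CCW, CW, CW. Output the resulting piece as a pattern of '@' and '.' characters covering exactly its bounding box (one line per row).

Start:
..@
@@@
After rotation 1 (CCW):
@@
.@
.@
After rotation 2 (CW):
..@
@@@
After rotation 3 (CW):
@.
@.
@@

Answer: @.
@.
@@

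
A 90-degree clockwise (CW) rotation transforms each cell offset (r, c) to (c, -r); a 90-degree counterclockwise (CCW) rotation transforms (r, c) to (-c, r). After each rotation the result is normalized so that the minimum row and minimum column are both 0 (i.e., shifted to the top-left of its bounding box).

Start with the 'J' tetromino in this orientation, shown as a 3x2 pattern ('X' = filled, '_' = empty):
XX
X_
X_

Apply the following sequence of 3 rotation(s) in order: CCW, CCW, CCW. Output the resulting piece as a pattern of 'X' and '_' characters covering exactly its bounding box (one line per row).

Answer: XXX
__X

Derivation:
Start:
XX
X_
X_
After rotation 1 (CCW):
X__
XXX
After rotation 2 (CCW):
_X
_X
XX
After rotation 3 (CCW):
XXX
__X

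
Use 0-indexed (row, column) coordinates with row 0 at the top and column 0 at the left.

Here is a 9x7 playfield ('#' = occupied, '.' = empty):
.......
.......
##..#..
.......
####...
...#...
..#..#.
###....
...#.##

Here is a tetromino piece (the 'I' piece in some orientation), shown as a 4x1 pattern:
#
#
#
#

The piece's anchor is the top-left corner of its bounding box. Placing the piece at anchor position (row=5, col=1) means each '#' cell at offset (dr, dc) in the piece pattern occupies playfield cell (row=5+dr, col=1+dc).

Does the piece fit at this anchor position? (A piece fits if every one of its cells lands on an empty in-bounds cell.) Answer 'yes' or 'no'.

Check each piece cell at anchor (5, 1):
  offset (0,0) -> (5,1): empty -> OK
  offset (1,0) -> (6,1): empty -> OK
  offset (2,0) -> (7,1): occupied ('#') -> FAIL
  offset (3,0) -> (8,1): empty -> OK
All cells valid: no

Answer: no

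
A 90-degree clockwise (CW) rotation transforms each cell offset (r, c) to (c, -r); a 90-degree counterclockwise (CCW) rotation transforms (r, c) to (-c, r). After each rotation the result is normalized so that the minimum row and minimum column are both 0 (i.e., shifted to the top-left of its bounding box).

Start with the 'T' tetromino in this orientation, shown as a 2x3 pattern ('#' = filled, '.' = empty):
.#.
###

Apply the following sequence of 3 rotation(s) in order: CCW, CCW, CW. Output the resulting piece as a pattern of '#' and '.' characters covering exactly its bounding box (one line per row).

Answer: .#
##
.#

Derivation:
Start:
.#.
###
After rotation 1 (CCW):
.#
##
.#
After rotation 2 (CCW):
###
.#.
After rotation 3 (CW):
.#
##
.#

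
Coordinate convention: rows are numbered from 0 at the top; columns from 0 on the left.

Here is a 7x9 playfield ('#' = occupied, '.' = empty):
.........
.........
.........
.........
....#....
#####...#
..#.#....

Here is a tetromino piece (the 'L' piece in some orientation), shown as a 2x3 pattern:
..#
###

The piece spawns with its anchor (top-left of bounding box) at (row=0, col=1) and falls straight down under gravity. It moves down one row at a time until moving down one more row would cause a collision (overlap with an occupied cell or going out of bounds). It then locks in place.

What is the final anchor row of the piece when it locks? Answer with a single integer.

Answer: 3

Derivation:
Spawn at (row=0, col=1). Try each row:
  row 0: fits
  row 1: fits
  row 2: fits
  row 3: fits
  row 4: blocked -> lock at row 3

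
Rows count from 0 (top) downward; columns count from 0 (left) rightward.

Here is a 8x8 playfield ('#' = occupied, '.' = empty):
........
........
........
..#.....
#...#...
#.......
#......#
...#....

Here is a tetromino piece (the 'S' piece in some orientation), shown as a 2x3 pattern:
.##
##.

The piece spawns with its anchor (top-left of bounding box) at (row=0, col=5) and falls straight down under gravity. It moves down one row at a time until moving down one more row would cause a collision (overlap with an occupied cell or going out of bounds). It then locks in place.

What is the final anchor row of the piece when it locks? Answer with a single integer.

Spawn at (row=0, col=5). Try each row:
  row 0: fits
  row 1: fits
  row 2: fits
  row 3: fits
  row 4: fits
  row 5: fits
  row 6: blocked -> lock at row 5

Answer: 5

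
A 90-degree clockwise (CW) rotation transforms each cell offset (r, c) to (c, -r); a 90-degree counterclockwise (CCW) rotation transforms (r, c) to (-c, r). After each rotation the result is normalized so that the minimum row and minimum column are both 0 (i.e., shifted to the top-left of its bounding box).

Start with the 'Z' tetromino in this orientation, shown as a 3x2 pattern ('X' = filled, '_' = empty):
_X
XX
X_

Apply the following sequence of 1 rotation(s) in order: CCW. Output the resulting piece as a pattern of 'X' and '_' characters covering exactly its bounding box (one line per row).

Start:
_X
XX
X_
After rotation 1 (CCW):
XX_
_XX

Answer: XX_
_XX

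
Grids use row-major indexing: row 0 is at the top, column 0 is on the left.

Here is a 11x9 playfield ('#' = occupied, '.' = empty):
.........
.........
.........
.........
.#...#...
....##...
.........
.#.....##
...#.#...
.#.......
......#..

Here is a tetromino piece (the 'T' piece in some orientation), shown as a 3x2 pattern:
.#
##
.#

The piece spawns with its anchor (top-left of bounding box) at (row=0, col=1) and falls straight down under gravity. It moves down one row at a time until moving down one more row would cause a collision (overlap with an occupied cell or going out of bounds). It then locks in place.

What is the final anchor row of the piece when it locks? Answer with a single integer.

Spawn at (row=0, col=1). Try each row:
  row 0: fits
  row 1: fits
  row 2: fits
  row 3: blocked -> lock at row 2

Answer: 2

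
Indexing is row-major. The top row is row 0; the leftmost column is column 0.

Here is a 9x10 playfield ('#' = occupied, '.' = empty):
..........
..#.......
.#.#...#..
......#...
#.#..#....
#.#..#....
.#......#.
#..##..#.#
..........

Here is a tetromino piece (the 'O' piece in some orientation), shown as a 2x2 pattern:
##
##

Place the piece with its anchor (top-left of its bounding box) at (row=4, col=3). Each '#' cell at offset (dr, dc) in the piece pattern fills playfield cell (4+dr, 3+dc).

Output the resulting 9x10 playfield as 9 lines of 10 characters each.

Answer: ..........
..#.......
.#.#...#..
......#...
#.####....
#.####....
.#......#.
#..##..#.#
..........

Derivation:
Fill (4+0,3+0) = (4,3)
Fill (4+0,3+1) = (4,4)
Fill (4+1,3+0) = (5,3)
Fill (4+1,3+1) = (5,4)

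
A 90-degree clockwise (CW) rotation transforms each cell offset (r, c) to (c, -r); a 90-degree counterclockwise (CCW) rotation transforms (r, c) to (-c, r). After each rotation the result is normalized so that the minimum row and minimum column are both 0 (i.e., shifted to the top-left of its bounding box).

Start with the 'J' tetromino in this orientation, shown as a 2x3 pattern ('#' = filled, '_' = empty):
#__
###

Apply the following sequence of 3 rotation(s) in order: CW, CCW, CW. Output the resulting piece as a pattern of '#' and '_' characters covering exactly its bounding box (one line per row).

Answer: ##
#_
#_

Derivation:
Start:
#__
###
After rotation 1 (CW):
##
#_
#_
After rotation 2 (CCW):
#__
###
After rotation 3 (CW):
##
#_
#_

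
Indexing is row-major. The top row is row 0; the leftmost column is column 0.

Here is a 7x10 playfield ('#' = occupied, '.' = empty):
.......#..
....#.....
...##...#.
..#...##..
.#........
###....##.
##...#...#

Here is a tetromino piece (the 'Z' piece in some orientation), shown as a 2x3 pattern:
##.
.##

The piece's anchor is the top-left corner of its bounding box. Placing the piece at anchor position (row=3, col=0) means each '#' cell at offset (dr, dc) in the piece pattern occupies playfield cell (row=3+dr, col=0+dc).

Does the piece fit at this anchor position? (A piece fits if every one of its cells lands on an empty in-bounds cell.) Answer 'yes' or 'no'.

Check each piece cell at anchor (3, 0):
  offset (0,0) -> (3,0): empty -> OK
  offset (0,1) -> (3,1): empty -> OK
  offset (1,1) -> (4,1): occupied ('#') -> FAIL
  offset (1,2) -> (4,2): empty -> OK
All cells valid: no

Answer: no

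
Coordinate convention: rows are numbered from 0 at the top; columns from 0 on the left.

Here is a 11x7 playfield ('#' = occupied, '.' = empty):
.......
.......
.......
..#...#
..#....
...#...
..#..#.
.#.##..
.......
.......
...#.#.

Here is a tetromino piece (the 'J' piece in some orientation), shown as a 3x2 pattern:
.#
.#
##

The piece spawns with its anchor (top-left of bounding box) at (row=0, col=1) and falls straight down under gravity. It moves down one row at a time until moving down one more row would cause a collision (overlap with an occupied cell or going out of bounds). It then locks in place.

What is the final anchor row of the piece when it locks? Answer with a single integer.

Spawn at (row=0, col=1). Try each row:
  row 0: fits
  row 1: blocked -> lock at row 0

Answer: 0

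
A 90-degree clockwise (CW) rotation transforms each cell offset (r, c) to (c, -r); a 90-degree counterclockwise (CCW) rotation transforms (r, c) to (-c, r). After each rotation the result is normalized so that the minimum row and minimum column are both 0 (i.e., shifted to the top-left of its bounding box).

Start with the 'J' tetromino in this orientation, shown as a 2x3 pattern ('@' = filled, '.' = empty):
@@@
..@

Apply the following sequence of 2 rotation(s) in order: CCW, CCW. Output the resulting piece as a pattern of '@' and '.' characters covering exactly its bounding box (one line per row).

Start:
@@@
..@
After rotation 1 (CCW):
@@
@.
@.
After rotation 2 (CCW):
@..
@@@

Answer: @..
@@@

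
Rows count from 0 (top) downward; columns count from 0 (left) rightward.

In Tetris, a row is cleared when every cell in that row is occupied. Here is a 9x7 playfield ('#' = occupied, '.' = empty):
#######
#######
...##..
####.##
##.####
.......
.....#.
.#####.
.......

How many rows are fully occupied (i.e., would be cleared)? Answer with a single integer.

Answer: 2

Derivation:
Check each row:
  row 0: 0 empty cells -> FULL (clear)
  row 1: 0 empty cells -> FULL (clear)
  row 2: 5 empty cells -> not full
  row 3: 1 empty cell -> not full
  row 4: 1 empty cell -> not full
  row 5: 7 empty cells -> not full
  row 6: 6 empty cells -> not full
  row 7: 2 empty cells -> not full
  row 8: 7 empty cells -> not full
Total rows cleared: 2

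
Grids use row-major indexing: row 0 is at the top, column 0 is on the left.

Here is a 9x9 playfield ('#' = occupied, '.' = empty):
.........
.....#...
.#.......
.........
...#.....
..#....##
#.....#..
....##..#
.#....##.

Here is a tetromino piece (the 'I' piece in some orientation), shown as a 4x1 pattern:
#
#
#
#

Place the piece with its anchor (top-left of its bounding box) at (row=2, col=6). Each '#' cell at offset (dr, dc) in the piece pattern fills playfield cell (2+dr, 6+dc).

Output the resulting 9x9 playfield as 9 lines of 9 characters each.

Answer: .........
.....#...
.#....#..
......#..
...#..#..
..#...###
#.....#..
....##..#
.#....##.

Derivation:
Fill (2+0,6+0) = (2,6)
Fill (2+1,6+0) = (3,6)
Fill (2+2,6+0) = (4,6)
Fill (2+3,6+0) = (5,6)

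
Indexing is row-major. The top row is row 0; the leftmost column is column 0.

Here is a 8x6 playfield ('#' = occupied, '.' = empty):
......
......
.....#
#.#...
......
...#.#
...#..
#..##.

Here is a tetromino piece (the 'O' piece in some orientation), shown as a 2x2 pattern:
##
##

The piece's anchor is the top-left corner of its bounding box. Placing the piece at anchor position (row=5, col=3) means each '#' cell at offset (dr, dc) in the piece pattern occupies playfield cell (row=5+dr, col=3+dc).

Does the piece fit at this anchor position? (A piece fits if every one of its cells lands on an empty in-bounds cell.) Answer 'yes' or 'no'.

Check each piece cell at anchor (5, 3):
  offset (0,0) -> (5,3): occupied ('#') -> FAIL
  offset (0,1) -> (5,4): empty -> OK
  offset (1,0) -> (6,3): occupied ('#') -> FAIL
  offset (1,1) -> (6,4): empty -> OK
All cells valid: no

Answer: no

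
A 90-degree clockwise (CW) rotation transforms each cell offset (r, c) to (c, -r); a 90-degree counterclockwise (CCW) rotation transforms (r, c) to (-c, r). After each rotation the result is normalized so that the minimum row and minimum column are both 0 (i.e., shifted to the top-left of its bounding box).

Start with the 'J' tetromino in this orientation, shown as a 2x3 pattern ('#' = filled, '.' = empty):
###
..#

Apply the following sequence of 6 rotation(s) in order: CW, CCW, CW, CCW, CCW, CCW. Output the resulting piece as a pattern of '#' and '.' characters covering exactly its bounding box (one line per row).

Answer: #..
###

Derivation:
Start:
###
..#
After rotation 1 (CW):
.#
.#
##
After rotation 2 (CCW):
###
..#
After rotation 3 (CW):
.#
.#
##
After rotation 4 (CCW):
###
..#
After rotation 5 (CCW):
##
#.
#.
After rotation 6 (CCW):
#..
###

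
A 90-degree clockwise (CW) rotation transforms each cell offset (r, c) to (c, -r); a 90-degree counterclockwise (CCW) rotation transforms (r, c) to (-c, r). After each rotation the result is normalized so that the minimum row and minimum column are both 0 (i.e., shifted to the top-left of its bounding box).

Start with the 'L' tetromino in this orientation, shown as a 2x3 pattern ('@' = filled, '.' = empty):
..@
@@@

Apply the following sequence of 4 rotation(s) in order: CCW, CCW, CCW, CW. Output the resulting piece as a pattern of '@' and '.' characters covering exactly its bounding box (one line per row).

Answer: @@@
@..

Derivation:
Start:
..@
@@@
After rotation 1 (CCW):
@@
.@
.@
After rotation 2 (CCW):
@@@
@..
After rotation 3 (CCW):
@.
@.
@@
After rotation 4 (CW):
@@@
@..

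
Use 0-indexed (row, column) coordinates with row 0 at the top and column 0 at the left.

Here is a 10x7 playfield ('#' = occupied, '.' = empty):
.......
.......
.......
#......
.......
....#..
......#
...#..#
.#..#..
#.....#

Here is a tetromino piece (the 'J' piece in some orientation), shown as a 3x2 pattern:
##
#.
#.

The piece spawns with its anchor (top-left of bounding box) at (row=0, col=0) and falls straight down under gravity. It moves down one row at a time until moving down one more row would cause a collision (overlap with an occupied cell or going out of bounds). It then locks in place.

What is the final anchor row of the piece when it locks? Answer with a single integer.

Answer: 0

Derivation:
Spawn at (row=0, col=0). Try each row:
  row 0: fits
  row 1: blocked -> lock at row 0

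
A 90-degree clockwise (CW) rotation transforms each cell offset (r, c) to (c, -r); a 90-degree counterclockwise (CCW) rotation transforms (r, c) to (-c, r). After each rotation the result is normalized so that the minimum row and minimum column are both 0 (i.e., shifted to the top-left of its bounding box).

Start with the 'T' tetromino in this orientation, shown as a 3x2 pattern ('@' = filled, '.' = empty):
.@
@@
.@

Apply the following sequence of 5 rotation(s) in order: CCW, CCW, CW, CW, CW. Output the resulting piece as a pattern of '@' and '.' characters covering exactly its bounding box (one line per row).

Answer: .@.
@@@

Derivation:
Start:
.@
@@
.@
After rotation 1 (CCW):
@@@
.@.
After rotation 2 (CCW):
@.
@@
@.
After rotation 3 (CW):
@@@
.@.
After rotation 4 (CW):
.@
@@
.@
After rotation 5 (CW):
.@.
@@@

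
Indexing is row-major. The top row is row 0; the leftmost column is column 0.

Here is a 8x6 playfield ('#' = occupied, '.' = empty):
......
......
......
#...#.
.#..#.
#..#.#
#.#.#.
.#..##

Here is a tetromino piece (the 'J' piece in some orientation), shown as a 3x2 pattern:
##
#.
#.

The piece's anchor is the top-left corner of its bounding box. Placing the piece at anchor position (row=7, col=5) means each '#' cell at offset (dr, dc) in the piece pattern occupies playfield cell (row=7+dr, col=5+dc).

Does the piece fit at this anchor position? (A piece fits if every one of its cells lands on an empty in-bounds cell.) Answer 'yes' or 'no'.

Check each piece cell at anchor (7, 5):
  offset (0,0) -> (7,5): occupied ('#') -> FAIL
  offset (0,1) -> (7,6): out of bounds -> FAIL
  offset (1,0) -> (8,5): out of bounds -> FAIL
  offset (2,0) -> (9,5): out of bounds -> FAIL
All cells valid: no

Answer: no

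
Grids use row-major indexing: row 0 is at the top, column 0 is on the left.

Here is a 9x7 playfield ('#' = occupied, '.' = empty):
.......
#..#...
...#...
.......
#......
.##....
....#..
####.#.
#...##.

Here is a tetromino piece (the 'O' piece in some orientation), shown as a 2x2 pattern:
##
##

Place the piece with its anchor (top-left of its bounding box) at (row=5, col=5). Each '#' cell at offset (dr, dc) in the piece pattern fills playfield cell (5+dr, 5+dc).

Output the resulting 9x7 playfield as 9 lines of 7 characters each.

Answer: .......
#..#...
...#...
.......
#......
.##..##
....###
####.#.
#...##.

Derivation:
Fill (5+0,5+0) = (5,5)
Fill (5+0,5+1) = (5,6)
Fill (5+1,5+0) = (6,5)
Fill (5+1,5+1) = (6,6)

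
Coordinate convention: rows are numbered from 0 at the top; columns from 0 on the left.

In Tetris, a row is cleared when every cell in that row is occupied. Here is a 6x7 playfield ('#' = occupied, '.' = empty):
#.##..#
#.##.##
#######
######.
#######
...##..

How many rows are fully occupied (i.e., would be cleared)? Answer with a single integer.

Check each row:
  row 0: 3 empty cells -> not full
  row 1: 2 empty cells -> not full
  row 2: 0 empty cells -> FULL (clear)
  row 3: 1 empty cell -> not full
  row 4: 0 empty cells -> FULL (clear)
  row 5: 5 empty cells -> not full
Total rows cleared: 2

Answer: 2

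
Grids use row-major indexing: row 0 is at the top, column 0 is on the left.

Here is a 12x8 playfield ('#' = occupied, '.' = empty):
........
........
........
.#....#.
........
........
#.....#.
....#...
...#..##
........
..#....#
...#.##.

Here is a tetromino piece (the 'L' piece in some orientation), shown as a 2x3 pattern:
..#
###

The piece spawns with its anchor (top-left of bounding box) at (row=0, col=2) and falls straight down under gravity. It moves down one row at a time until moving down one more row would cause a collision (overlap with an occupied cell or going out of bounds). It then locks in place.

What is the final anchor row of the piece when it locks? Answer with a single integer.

Answer: 5

Derivation:
Spawn at (row=0, col=2). Try each row:
  row 0: fits
  row 1: fits
  row 2: fits
  row 3: fits
  row 4: fits
  row 5: fits
  row 6: blocked -> lock at row 5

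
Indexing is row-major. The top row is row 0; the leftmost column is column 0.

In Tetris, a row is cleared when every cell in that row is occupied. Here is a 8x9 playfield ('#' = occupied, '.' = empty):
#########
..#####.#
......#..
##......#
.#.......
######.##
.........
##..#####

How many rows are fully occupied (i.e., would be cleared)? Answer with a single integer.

Answer: 1

Derivation:
Check each row:
  row 0: 0 empty cells -> FULL (clear)
  row 1: 3 empty cells -> not full
  row 2: 8 empty cells -> not full
  row 3: 6 empty cells -> not full
  row 4: 8 empty cells -> not full
  row 5: 1 empty cell -> not full
  row 6: 9 empty cells -> not full
  row 7: 2 empty cells -> not full
Total rows cleared: 1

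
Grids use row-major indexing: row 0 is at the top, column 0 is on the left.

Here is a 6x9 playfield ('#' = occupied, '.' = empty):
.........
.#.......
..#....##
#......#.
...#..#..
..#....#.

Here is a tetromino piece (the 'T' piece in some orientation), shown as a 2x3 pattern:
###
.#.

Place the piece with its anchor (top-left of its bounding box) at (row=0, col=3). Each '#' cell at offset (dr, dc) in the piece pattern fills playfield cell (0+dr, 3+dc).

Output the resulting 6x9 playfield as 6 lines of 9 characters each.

Answer: ...###...
.#..#....
..#....##
#......#.
...#..#..
..#....#.

Derivation:
Fill (0+0,3+0) = (0,3)
Fill (0+0,3+1) = (0,4)
Fill (0+0,3+2) = (0,5)
Fill (0+1,3+1) = (1,4)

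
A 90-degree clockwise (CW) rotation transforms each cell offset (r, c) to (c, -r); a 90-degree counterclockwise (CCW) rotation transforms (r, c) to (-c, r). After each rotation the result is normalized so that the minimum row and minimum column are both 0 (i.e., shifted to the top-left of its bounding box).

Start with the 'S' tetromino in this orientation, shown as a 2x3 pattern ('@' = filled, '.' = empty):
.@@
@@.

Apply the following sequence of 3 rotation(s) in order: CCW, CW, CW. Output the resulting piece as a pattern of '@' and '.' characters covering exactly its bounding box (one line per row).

Answer: @.
@@
.@

Derivation:
Start:
.@@
@@.
After rotation 1 (CCW):
@.
@@
.@
After rotation 2 (CW):
.@@
@@.
After rotation 3 (CW):
@.
@@
.@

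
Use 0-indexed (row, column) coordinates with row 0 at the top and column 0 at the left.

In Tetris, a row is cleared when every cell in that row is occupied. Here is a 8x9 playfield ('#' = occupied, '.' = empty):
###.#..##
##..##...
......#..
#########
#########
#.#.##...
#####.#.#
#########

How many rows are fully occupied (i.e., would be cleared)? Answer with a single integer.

Answer: 3

Derivation:
Check each row:
  row 0: 3 empty cells -> not full
  row 1: 5 empty cells -> not full
  row 2: 8 empty cells -> not full
  row 3: 0 empty cells -> FULL (clear)
  row 4: 0 empty cells -> FULL (clear)
  row 5: 5 empty cells -> not full
  row 6: 2 empty cells -> not full
  row 7: 0 empty cells -> FULL (clear)
Total rows cleared: 3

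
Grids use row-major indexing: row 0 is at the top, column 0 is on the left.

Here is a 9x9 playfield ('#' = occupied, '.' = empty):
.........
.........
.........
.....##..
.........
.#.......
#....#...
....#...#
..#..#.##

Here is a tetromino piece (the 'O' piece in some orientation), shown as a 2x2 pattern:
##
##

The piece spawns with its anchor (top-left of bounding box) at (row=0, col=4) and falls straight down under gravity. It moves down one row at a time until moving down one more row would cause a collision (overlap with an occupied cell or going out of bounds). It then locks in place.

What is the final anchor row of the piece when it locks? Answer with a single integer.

Spawn at (row=0, col=4). Try each row:
  row 0: fits
  row 1: fits
  row 2: blocked -> lock at row 1

Answer: 1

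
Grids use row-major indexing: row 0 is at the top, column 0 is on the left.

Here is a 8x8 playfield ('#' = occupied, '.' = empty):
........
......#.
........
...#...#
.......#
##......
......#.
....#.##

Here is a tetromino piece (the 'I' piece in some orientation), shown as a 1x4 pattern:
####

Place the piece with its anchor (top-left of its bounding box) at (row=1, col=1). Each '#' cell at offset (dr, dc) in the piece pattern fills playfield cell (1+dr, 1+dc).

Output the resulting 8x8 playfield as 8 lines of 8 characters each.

Fill (1+0,1+0) = (1,1)
Fill (1+0,1+1) = (1,2)
Fill (1+0,1+2) = (1,3)
Fill (1+0,1+3) = (1,4)

Answer: ........
.####.#.
........
...#...#
.......#
##......
......#.
....#.##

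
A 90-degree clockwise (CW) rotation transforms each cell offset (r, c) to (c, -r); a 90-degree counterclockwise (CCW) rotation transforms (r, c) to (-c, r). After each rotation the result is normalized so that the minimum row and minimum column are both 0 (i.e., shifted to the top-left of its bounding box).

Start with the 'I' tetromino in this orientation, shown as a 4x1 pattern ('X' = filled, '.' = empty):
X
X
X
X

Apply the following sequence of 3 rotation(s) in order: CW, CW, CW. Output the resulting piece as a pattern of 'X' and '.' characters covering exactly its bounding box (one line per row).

Start:
X
X
X
X
After rotation 1 (CW):
XXXX
After rotation 2 (CW):
X
X
X
X
After rotation 3 (CW):
XXXX

Answer: XXXX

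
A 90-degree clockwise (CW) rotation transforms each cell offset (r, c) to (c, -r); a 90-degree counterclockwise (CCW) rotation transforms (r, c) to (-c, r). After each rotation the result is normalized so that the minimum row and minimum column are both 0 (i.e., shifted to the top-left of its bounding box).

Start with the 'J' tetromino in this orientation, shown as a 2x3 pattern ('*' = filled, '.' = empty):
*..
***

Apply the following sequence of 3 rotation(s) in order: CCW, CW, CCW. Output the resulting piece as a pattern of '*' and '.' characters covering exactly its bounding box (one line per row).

Start:
*..
***
After rotation 1 (CCW):
.*
.*
**
After rotation 2 (CW):
*..
***
After rotation 3 (CCW):
.*
.*
**

Answer: .*
.*
**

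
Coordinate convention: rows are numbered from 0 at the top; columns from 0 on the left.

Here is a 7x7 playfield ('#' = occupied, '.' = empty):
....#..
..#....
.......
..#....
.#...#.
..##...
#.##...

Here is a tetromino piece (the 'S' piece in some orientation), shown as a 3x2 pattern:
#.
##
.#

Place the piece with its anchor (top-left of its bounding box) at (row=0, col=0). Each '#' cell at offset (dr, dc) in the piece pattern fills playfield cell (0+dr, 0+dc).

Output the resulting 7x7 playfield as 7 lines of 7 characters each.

Fill (0+0,0+0) = (0,0)
Fill (0+1,0+0) = (1,0)
Fill (0+1,0+1) = (1,1)
Fill (0+2,0+1) = (2,1)

Answer: #...#..
###....
.#.....
..#....
.#...#.
..##...
#.##...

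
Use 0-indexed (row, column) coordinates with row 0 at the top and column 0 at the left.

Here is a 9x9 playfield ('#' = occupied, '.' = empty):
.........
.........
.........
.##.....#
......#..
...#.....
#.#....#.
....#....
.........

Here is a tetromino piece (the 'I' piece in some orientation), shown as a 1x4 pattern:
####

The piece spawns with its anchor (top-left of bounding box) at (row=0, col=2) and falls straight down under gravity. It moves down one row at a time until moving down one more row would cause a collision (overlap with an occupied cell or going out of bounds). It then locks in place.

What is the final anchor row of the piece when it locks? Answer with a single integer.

Answer: 2

Derivation:
Spawn at (row=0, col=2). Try each row:
  row 0: fits
  row 1: fits
  row 2: fits
  row 3: blocked -> lock at row 2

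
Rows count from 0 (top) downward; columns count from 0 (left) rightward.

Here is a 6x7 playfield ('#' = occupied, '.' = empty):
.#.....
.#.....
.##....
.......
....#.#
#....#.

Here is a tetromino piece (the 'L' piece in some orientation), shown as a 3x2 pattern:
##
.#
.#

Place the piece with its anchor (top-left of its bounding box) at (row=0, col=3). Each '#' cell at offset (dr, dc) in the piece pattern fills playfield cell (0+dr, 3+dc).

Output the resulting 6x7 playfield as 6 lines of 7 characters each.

Fill (0+0,3+0) = (0,3)
Fill (0+0,3+1) = (0,4)
Fill (0+1,3+1) = (1,4)
Fill (0+2,3+1) = (2,4)

Answer: .#.##..
.#..#..
.##.#..
.......
....#.#
#....#.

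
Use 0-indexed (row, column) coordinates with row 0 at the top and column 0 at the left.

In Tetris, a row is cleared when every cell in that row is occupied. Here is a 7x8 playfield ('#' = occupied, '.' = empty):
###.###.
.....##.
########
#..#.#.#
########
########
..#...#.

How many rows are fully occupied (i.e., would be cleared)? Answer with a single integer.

Answer: 3

Derivation:
Check each row:
  row 0: 2 empty cells -> not full
  row 1: 6 empty cells -> not full
  row 2: 0 empty cells -> FULL (clear)
  row 3: 4 empty cells -> not full
  row 4: 0 empty cells -> FULL (clear)
  row 5: 0 empty cells -> FULL (clear)
  row 6: 6 empty cells -> not full
Total rows cleared: 3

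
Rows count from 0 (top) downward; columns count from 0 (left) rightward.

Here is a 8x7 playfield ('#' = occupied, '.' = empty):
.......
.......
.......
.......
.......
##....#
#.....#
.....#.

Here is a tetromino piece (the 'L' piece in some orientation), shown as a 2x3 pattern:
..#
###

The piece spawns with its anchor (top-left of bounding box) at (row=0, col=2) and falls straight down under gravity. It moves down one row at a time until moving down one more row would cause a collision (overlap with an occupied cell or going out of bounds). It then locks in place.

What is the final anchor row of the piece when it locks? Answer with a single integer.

Answer: 6

Derivation:
Spawn at (row=0, col=2). Try each row:
  row 0: fits
  row 1: fits
  row 2: fits
  row 3: fits
  row 4: fits
  row 5: fits
  row 6: fits
  row 7: blocked -> lock at row 6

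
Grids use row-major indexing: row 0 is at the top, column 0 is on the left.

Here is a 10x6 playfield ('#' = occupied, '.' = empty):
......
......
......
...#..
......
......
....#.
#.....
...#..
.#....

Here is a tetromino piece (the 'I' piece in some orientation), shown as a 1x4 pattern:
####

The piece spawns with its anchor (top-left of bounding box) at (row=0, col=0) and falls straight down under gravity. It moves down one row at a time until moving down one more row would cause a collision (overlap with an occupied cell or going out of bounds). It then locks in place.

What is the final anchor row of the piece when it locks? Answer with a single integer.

Spawn at (row=0, col=0). Try each row:
  row 0: fits
  row 1: fits
  row 2: fits
  row 3: blocked -> lock at row 2

Answer: 2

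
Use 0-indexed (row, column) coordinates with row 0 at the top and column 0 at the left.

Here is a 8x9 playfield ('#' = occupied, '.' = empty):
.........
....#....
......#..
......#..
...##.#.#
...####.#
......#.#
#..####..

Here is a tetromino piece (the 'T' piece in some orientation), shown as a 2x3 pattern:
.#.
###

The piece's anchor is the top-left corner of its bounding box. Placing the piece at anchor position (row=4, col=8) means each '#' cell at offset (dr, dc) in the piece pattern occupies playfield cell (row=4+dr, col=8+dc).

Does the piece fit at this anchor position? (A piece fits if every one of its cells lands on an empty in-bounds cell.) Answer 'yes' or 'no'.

Answer: no

Derivation:
Check each piece cell at anchor (4, 8):
  offset (0,1) -> (4,9): out of bounds -> FAIL
  offset (1,0) -> (5,8): occupied ('#') -> FAIL
  offset (1,1) -> (5,9): out of bounds -> FAIL
  offset (1,2) -> (5,10): out of bounds -> FAIL
All cells valid: no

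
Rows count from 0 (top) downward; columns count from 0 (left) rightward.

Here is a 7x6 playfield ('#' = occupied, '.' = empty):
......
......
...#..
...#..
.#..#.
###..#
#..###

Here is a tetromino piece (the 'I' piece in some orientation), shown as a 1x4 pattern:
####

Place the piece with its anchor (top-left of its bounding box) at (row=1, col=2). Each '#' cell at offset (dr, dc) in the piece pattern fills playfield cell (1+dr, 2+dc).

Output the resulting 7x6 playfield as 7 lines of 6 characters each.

Answer: ......
..####
...#..
...#..
.#..#.
###..#
#..###

Derivation:
Fill (1+0,2+0) = (1,2)
Fill (1+0,2+1) = (1,3)
Fill (1+0,2+2) = (1,4)
Fill (1+0,2+3) = (1,5)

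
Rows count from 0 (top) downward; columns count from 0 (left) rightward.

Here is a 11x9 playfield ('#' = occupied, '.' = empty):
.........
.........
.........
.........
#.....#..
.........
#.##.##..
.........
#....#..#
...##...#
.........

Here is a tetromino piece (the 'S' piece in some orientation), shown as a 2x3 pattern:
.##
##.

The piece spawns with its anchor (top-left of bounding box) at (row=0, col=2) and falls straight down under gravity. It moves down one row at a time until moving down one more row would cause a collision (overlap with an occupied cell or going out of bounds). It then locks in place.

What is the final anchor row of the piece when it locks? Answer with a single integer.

Answer: 4

Derivation:
Spawn at (row=0, col=2). Try each row:
  row 0: fits
  row 1: fits
  row 2: fits
  row 3: fits
  row 4: fits
  row 5: blocked -> lock at row 4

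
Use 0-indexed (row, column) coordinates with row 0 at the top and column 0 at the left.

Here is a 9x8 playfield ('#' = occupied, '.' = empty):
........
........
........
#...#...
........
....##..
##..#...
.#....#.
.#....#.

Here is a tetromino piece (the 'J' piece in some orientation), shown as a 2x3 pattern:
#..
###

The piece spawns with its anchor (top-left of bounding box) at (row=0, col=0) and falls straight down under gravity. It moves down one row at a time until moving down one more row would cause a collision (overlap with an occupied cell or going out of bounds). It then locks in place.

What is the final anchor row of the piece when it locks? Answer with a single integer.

Spawn at (row=0, col=0). Try each row:
  row 0: fits
  row 1: fits
  row 2: blocked -> lock at row 1

Answer: 1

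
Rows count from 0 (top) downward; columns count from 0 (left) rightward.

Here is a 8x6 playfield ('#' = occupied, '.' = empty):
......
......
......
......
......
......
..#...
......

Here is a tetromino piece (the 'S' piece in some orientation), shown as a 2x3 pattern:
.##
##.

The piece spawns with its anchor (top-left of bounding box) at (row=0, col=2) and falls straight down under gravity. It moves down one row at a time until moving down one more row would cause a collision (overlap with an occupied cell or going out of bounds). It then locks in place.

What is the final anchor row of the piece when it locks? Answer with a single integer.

Spawn at (row=0, col=2). Try each row:
  row 0: fits
  row 1: fits
  row 2: fits
  row 3: fits
  row 4: fits
  row 5: blocked -> lock at row 4

Answer: 4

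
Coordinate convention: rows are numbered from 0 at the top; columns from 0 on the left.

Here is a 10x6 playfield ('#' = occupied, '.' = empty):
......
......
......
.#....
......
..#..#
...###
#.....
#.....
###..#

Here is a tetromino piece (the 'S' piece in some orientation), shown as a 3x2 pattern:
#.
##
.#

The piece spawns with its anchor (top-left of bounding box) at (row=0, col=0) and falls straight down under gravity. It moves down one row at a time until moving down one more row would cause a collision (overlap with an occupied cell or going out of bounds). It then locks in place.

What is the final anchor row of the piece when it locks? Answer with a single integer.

Spawn at (row=0, col=0). Try each row:
  row 0: fits
  row 1: blocked -> lock at row 0

Answer: 0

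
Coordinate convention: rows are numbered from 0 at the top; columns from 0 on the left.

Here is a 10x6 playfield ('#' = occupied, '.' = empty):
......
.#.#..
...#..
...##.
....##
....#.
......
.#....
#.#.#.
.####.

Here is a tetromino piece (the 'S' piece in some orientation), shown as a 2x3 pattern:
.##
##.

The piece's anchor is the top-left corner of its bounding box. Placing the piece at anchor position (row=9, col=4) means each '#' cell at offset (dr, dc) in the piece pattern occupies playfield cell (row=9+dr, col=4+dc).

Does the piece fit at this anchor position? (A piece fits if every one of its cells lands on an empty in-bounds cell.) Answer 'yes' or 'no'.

Check each piece cell at anchor (9, 4):
  offset (0,1) -> (9,5): empty -> OK
  offset (0,2) -> (9,6): out of bounds -> FAIL
  offset (1,0) -> (10,4): out of bounds -> FAIL
  offset (1,1) -> (10,5): out of bounds -> FAIL
All cells valid: no

Answer: no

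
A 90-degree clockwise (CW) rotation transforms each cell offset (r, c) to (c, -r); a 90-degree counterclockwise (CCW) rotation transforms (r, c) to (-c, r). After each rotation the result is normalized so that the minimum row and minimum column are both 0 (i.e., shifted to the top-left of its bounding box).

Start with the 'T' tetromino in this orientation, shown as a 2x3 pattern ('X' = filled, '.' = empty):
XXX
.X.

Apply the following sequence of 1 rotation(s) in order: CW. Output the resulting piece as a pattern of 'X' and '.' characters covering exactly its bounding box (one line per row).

Start:
XXX
.X.
After rotation 1 (CW):
.X
XX
.X

Answer: .X
XX
.X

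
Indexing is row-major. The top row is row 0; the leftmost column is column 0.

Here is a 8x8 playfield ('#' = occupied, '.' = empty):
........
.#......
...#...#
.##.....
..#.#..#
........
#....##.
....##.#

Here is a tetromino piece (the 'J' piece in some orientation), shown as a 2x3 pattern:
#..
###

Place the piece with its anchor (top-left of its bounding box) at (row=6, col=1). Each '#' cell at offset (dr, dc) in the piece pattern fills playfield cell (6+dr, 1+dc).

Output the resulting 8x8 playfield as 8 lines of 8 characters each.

Answer: ........
.#......
...#...#
.##.....
..#.#..#
........
##...##.
.#####.#

Derivation:
Fill (6+0,1+0) = (6,1)
Fill (6+1,1+0) = (7,1)
Fill (6+1,1+1) = (7,2)
Fill (6+1,1+2) = (7,3)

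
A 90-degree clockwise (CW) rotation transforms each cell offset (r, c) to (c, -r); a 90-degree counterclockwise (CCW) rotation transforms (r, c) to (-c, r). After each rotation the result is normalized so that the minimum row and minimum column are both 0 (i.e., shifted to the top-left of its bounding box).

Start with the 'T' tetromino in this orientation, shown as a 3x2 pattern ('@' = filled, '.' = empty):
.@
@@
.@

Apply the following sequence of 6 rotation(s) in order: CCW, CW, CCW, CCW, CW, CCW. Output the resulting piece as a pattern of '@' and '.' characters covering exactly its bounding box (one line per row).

Answer: @.
@@
@.

Derivation:
Start:
.@
@@
.@
After rotation 1 (CCW):
@@@
.@.
After rotation 2 (CW):
.@
@@
.@
After rotation 3 (CCW):
@@@
.@.
After rotation 4 (CCW):
@.
@@
@.
After rotation 5 (CW):
@@@
.@.
After rotation 6 (CCW):
@.
@@
@.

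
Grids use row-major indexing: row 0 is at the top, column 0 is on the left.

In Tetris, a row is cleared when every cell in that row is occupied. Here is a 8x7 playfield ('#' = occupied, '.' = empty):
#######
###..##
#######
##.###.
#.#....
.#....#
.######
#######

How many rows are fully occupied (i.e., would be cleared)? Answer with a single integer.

Answer: 3

Derivation:
Check each row:
  row 0: 0 empty cells -> FULL (clear)
  row 1: 2 empty cells -> not full
  row 2: 0 empty cells -> FULL (clear)
  row 3: 2 empty cells -> not full
  row 4: 5 empty cells -> not full
  row 5: 5 empty cells -> not full
  row 6: 1 empty cell -> not full
  row 7: 0 empty cells -> FULL (clear)
Total rows cleared: 3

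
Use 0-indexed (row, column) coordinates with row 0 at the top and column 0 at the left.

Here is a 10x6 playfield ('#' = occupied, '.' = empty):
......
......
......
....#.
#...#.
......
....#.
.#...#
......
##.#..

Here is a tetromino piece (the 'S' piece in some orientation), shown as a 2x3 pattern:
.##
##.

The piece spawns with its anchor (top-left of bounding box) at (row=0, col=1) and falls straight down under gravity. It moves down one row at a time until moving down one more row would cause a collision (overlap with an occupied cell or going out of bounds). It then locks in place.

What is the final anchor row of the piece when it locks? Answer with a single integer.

Answer: 5

Derivation:
Spawn at (row=0, col=1). Try each row:
  row 0: fits
  row 1: fits
  row 2: fits
  row 3: fits
  row 4: fits
  row 5: fits
  row 6: blocked -> lock at row 5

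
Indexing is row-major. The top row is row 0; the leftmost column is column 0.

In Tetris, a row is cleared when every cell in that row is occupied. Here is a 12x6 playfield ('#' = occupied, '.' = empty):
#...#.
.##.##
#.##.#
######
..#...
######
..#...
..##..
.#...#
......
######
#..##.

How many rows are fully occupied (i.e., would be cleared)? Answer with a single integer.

Answer: 3

Derivation:
Check each row:
  row 0: 4 empty cells -> not full
  row 1: 2 empty cells -> not full
  row 2: 2 empty cells -> not full
  row 3: 0 empty cells -> FULL (clear)
  row 4: 5 empty cells -> not full
  row 5: 0 empty cells -> FULL (clear)
  row 6: 5 empty cells -> not full
  row 7: 4 empty cells -> not full
  row 8: 4 empty cells -> not full
  row 9: 6 empty cells -> not full
  row 10: 0 empty cells -> FULL (clear)
  row 11: 3 empty cells -> not full
Total rows cleared: 3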